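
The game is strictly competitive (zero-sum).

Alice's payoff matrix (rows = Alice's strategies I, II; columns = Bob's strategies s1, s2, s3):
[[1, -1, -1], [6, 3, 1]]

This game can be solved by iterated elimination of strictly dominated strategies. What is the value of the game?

Column s1 is strictly dominated by s2 for Bob (-1<1, 3<6); eliminate s1.
Row I is strictly dominated by row II (3>-1, 1>-1); eliminate I.
Column s2 is strictly dominated by s3 for Bob (1<3); eliminate s2.
Only (II, s3) remains, with payoff 1.

1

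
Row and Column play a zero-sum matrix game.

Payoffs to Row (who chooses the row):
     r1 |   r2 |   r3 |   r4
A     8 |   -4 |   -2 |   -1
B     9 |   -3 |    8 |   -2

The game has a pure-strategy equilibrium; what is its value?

Row minima: -4, -3 → Row's maximin is -3.
Column maxima: 9, -3, 8, -1 → Column's minimax is -3.
They coincide at (B, r2), so the value is -3.

-3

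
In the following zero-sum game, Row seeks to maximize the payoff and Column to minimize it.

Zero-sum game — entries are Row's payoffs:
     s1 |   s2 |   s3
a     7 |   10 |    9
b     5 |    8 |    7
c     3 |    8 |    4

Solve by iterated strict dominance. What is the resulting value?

Row b is strictly dominated by row a (7>5, 10>8, 9>7); eliminate b.
Row c is strictly dominated by row a (7>3, 10>8, 9>4); eliminate c.
Column s3 is strictly dominated by s1 for Column (7<9); eliminate s3.
Column s2 is strictly dominated by s1 for Column (7<10); eliminate s2.
Only (a, s1) remains, with payoff 7.

7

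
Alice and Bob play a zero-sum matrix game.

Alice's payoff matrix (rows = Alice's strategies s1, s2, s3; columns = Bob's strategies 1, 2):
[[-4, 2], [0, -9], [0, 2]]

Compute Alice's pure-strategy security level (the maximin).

0

The worst-case payoff for each row is s1: -4, s2: -9, s3: 0.
The best of these is 0.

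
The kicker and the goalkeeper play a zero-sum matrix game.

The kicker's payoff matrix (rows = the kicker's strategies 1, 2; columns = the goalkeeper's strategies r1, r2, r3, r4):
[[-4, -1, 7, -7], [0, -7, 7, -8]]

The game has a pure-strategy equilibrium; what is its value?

-7

Row minima: -7, -8 → the kicker's maximin is -7.
Column maxima: 0, -1, 7, -7 → the goalkeeper's minimax is -7.
They coincide at (1, r4), so the value is -7.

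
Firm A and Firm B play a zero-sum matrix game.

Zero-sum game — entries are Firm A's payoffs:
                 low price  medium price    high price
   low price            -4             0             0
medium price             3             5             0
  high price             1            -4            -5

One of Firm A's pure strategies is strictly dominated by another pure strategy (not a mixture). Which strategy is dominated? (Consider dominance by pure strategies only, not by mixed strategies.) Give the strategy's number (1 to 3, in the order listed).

Compare high price with medium price: 3 > 1, 5 > -4, 0 > -5.
So medium price strictly dominates high price for Firm A; high price is strictly dominated.

3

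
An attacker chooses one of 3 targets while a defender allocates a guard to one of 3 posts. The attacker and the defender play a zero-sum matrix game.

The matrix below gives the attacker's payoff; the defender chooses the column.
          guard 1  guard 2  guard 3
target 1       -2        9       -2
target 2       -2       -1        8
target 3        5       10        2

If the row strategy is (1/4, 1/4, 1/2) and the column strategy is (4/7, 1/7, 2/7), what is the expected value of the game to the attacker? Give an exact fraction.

Against (4/7, 1/7, 2/7), each row's expected payoff is target 1: -3/7; target 2: 1; target 3: 34/7.
Taking the (1/4, 1/4, 1/2)-weighted average: (1/4)·(-3/7) + (1/4)·(1) + (1/2)·(34/7) = 18/7.

18/7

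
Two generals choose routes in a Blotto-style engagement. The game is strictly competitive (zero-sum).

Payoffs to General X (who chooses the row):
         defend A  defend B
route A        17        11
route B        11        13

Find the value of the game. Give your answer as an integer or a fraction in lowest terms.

25/2

Row minima are 11 and 11, so General X's maximin is 11; column maxima are 17 and 13, so General Y's minimax is 13. These differ, so the equilibrium is in mixed strategies.
Let General X play route A with probability p. General Y is indifferent when 17p + 11(1−p) = 11p + 13(1−p), giving p = 1/4.
Let General Y play defend A with probability q. General X is indifferent when 17q + 11(1−q) = 11q + 13(1−q), giving q = 1/4.
The value is 17·(1/4) + (11)·(3/4) = 25/2.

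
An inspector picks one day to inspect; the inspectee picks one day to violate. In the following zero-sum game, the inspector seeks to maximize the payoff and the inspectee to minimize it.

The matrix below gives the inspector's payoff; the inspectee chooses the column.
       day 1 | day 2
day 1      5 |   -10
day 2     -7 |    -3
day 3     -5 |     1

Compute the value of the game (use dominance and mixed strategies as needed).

-15/7

Row day 2 is strictly dominated by row day 3, so the inspector never plays it.
The remaining 2×2 game on (day 1, day 3) × (day 1, day 2) has no saddle point. Let the inspector play day 1 with probability p; indifference gives 5p − 5(1−p) = −10p + (1−p), so p = 2/7.
Similarly the inspectee's optimal q on day 1 is 11/21, and the value is 5·(11/21) + (-10)·(10/21) = -15/7.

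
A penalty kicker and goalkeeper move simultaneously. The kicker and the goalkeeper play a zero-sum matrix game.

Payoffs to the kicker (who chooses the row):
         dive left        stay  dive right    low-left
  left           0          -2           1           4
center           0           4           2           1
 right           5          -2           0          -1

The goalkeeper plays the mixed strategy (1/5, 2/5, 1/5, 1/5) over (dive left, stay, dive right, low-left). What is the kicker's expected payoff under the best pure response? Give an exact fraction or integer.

left: (0)·(1/5) + (-2)·(2/5) + (1)·(1/5) + (4)·(1/5) = 1/5.
center: (0)·(1/5) + (4)·(2/5) + (2)·(1/5) + (1)·(1/5) = 11/5.
right: (5)·(1/5) + (-2)·(2/5) + (0)·(1/5) + (-1)·(1/5) = 0.
The best pure response is center with expected payoff 11/5.

11/5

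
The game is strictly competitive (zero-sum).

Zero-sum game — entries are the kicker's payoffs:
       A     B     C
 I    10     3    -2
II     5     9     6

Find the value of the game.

70/13

Column B is strictly dominated by C for the goalkeeper (it gives the kicker more in every row).
The remaining 2×2 game on (I, II) × (A, C) has no saddle point. Let the kicker play I with probability p; indifference gives 10p + 5(1−p) = −2p + 6(1−p), so p = 1/13.
Similarly the goalkeeper's optimal q on A is 8/13, and the value is 10·(8/13) + (-2)·(5/13) = 70/13.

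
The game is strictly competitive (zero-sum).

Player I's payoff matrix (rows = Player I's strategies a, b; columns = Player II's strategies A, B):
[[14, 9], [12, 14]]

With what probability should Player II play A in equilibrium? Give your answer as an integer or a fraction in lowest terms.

5/7

Row minima are 9 and 12, so Player I's maximin is 12; column maxima are 14 and 14, so Player II's minimax is 14. These differ, so the equilibrium is in mixed strategies.
Let Player II play A with probability q. Player I is indifferent when 14q + 9(1−q) = 12q + 14(1−q), giving q = 5/7.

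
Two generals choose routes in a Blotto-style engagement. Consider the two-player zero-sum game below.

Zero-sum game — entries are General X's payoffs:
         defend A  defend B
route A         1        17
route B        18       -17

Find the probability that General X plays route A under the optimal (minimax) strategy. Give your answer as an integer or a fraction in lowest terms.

35/51

Row minima are 1 and -17, so General X's maximin is 1; column maxima are 18 and 17, so General Y's minimax is 17. These differ, so the equilibrium is in mixed strategies.
Let General X play route A with probability p. General Y is indifferent when p + 18(1−p) = 17p − 17(1−p), giving p = 35/51.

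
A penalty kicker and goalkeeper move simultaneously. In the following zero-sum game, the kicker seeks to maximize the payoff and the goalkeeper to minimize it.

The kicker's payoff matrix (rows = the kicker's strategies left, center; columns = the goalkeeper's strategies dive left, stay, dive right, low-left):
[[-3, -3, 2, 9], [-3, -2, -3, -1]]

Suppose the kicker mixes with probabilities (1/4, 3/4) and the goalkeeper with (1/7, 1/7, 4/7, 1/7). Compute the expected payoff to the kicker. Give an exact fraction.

-43/28

Against (1/7, 1/7, 4/7, 1/7), each row's expected payoff is left: 11/7; center: -18/7.
Taking the (1/4, 3/4)-weighted average: (1/4)·(11/7) + (3/4)·(-18/7) = -43/28.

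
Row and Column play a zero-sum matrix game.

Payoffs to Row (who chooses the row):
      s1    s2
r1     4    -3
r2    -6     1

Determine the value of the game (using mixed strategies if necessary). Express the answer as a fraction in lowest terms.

-1

Row minima are -3 and -6, so Row's maximin is -3; column maxima are 4 and 1, so Column's minimax is 1. These differ, so the equilibrium is in mixed strategies.
Let Row play r1 with probability p. Column is indifferent when 4p − 6(1−p) = −3p + (1−p), giving p = 1/2.
Let Column play s1 with probability q. Row is indifferent when 4q − 3(1−q) = −6q + (1−q), giving q = 2/7.
The value is 4·(2/7) + (-3)·(5/7) = -1.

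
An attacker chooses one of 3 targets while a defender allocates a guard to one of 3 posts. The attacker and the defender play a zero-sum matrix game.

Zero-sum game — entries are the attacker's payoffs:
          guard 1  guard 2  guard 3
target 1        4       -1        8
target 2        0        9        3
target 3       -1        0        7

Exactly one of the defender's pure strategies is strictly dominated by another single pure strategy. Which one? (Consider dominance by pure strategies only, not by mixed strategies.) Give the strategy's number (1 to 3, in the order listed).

The defender prefers columns that give the attacker less. Compare guard 3 with guard 1: 4 < 8, 0 < 3, -1 < 7.
So guard 1 strictly dominates guard 3 for the defender; guard 3 is strictly dominated.

3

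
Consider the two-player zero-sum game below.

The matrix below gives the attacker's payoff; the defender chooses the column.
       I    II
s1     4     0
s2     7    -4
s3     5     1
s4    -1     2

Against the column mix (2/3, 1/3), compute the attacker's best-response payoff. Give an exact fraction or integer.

11/3

s1: (4)·(2/3) + (0)·(1/3) = 8/3.
s2: (7)·(2/3) + (-4)·(1/3) = 10/3.
s3: (5)·(2/3) + (1)·(1/3) = 11/3.
s4: (-1)·(2/3) + (2)·(1/3) = 0.
The best pure response is s3 with expected payoff 11/3.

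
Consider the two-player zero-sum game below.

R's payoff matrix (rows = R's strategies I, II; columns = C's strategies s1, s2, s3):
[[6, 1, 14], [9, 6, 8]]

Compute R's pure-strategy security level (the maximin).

6

The worst-case payoff for each row is I: 1, II: 6.
The best of these is 6.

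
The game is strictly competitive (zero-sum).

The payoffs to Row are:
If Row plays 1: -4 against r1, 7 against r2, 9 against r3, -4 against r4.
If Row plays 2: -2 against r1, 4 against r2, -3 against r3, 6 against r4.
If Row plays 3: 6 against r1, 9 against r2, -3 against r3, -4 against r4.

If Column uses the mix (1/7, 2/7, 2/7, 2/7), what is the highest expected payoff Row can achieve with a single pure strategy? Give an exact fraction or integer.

20/7

1: (-4)·(1/7) + (7)·(2/7) + (9)·(2/7) + (-4)·(2/7) = 20/7.
2: (-2)·(1/7) + (4)·(2/7) + (-3)·(2/7) + (6)·(2/7) = 12/7.
3: (6)·(1/7) + (9)·(2/7) + (-3)·(2/7) + (-4)·(2/7) = 10/7.
The best pure response is 1 with expected payoff 20/7.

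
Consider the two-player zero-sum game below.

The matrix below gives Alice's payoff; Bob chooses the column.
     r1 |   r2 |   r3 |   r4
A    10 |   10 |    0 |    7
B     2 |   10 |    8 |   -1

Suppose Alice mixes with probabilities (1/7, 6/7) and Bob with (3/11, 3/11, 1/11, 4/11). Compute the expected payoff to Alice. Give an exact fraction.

Against (3/11, 3/11, 1/11, 4/11), each row's expected payoff is A: 8; B: 40/11.
Taking the (1/7, 6/7)-weighted average: (1/7)·(8) + (6/7)·(40/11) = 328/77.

328/77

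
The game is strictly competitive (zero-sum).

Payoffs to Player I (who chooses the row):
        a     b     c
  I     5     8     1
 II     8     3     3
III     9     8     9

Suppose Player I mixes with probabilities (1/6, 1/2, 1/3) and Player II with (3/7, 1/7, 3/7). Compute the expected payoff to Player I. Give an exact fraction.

Against (3/7, 1/7, 3/7), each row's expected payoff is I: 26/7; II: 36/7; III: 62/7.
Taking the (1/6, 1/2, 1/3)-weighted average: (1/6)·(26/7) + (1/2)·(36/7) + (1/3)·(62/7) = 43/7.

43/7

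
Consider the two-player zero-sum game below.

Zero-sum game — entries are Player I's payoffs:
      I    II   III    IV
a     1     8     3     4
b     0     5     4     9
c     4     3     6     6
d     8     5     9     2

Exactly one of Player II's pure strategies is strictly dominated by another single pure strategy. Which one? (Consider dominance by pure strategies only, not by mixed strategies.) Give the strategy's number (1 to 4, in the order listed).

Player II prefers columns that give Player I less. Compare III with I: 1 < 3, 0 < 4, 4 < 6, 8 < 9.
So I strictly dominates III for Player II; III is strictly dominated.

3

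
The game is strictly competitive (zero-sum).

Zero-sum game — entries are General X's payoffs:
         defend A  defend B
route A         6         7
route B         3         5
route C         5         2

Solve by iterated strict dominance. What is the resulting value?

Row route B is strictly dominated by row route A (6>3, 7>5); eliminate route B.
Row route C is strictly dominated by row route A (6>5, 7>2); eliminate route C.
Column defend B is strictly dominated by defend A for General Y (6<7); eliminate defend B.
Only (route A, defend A) remains, with payoff 6.

6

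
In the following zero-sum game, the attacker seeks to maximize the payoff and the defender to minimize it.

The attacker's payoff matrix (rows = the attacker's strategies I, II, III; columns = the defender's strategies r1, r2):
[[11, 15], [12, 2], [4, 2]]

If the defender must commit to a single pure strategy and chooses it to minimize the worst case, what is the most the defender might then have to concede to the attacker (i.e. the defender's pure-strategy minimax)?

The worst case (largest entry) in each column is r1: 12, r2: 15.
The best (smallest) of these is 12.

12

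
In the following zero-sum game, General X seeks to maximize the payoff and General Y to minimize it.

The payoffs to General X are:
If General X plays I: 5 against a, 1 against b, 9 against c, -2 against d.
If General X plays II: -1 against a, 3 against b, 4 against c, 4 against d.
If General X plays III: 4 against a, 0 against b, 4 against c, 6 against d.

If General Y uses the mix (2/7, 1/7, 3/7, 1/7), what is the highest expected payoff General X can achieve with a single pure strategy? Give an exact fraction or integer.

36/7

I: (5)·(2/7) + (1)·(1/7) + (9)·(3/7) + (-2)·(1/7) = 36/7.
II: (-1)·(2/7) + (3)·(1/7) + (4)·(3/7) + (4)·(1/7) = 17/7.
III: (4)·(2/7) + (0)·(1/7) + (4)·(3/7) + (6)·(1/7) = 26/7.
The best pure response is I with expected payoff 36/7.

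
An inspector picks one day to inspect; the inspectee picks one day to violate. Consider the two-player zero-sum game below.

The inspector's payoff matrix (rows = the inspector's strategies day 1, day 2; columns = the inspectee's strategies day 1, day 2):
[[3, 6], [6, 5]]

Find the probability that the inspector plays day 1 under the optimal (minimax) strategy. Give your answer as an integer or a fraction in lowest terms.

1/4

Row minima are 3 and 5, so the inspector's maximin is 5; column maxima are 6 and 6, so the inspectee's minimax is 6. These differ, so the equilibrium is in mixed strategies.
Let the inspector play day 1 with probability p. The inspectee is indifferent when 3p + 6(1−p) = 6p + 5(1−p), giving p = 1/4.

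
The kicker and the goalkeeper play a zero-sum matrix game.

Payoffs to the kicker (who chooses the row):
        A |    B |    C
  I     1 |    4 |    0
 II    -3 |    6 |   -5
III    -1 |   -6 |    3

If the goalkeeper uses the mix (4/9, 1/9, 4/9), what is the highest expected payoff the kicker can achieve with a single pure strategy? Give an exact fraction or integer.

8/9

I: (1)·(4/9) + (4)·(1/9) + (0)·(4/9) = 8/9.
II: (-3)·(4/9) + (6)·(1/9) + (-5)·(4/9) = -26/9.
III: (-1)·(4/9) + (-6)·(1/9) + (3)·(4/9) = 2/9.
The best pure response is I with expected payoff 8/9.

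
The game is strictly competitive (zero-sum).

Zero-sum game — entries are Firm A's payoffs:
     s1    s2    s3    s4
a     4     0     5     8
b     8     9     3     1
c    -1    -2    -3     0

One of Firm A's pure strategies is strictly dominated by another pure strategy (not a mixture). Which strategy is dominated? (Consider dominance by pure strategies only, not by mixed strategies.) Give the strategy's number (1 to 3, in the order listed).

3

Compare c with a: 4 > -1, 0 > -2, 5 > -3, 8 > 0.
So a strictly dominates c for Firm A; c is strictly dominated.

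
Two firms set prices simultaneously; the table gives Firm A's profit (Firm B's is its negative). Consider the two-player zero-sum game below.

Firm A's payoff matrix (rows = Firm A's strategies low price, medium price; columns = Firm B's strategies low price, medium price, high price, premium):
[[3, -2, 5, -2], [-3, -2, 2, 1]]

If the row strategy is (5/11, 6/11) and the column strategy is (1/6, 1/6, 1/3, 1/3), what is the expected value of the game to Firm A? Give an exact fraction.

41/66

Against (1/6, 1/6, 1/3, 1/3), each row's expected payoff is low price: 7/6; medium price: 1/6.
Taking the (5/11, 6/11)-weighted average: (5/11)·(7/6) + (6/11)·(1/6) = 41/66.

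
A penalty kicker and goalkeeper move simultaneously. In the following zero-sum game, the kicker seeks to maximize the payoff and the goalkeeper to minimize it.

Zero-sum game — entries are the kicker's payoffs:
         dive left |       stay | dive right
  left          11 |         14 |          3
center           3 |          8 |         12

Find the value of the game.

Column stay is strictly dominated by dive left for the goalkeeper (it gives the kicker more in every row).
The remaining 2×2 game on (left, center) × (dive left, dive right) has no saddle point. Let the kicker play left with probability p; indifference gives 11p + 3(1−p) = 3p + 12(1−p), so p = 9/17.
Similarly the goalkeeper's optimal q on dive left is 9/17, and the value is 11·(9/17) + (3)·(8/17) = 123/17.

123/17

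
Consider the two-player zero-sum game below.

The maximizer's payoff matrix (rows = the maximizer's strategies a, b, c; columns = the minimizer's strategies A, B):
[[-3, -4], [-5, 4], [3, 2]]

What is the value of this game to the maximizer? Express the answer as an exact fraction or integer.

Row a is strictly dominated by row c, so the maximizer never plays it.
The remaining 2×2 game on (b, c) × (A, B) has no saddle point. Let the maximizer play b with probability p; indifference gives −5p + 3(1−p) = 4p + 2(1−p), so p = 1/10.
Similarly the minimizer's optimal q on A is 1/5, and the value is -5·(1/5) + (4)·(4/5) = 11/5.

11/5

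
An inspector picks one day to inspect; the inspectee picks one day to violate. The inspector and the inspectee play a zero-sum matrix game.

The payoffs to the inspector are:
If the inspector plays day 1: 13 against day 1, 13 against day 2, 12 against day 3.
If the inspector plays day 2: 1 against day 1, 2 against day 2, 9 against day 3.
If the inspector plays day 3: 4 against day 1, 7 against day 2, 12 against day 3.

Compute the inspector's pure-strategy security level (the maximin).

The worst-case payoff for each row is day 1: 12, day 2: 1, day 3: 4.
The best of these is 12.

12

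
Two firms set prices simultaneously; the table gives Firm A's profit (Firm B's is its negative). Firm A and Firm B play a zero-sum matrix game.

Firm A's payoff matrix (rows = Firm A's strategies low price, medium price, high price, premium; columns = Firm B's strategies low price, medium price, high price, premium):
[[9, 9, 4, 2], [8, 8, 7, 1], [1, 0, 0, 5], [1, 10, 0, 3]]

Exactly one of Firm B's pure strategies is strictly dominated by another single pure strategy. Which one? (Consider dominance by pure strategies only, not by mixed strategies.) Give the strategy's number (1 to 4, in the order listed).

Firm B prefers columns that give Firm A less. Compare low price with high price: 4 < 9, 7 < 8, 0 < 1, 0 < 1.
So high price strictly dominates low price for Firm B; low price is strictly dominated.

1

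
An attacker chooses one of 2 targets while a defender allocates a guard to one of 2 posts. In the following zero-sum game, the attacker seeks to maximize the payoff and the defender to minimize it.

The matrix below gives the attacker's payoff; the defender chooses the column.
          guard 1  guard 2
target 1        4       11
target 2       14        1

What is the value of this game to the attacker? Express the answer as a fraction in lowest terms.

Row minima are 4 and 1, so the attacker's maximin is 4; column maxima are 14 and 11, so the defender's minimax is 11. These differ, so the equilibrium is in mixed strategies.
Let the attacker play target 1 with probability p. The defender is indifferent when 4p + 14(1−p) = 11p + (1−p), giving p = 13/20.
Let the defender play guard 1 with probability q. The attacker is indifferent when 4q + 11(1−q) = 14q + (1−q), giving q = 1/2.
The value is 4·(1/2) + (11)·(1/2) = 15/2.

15/2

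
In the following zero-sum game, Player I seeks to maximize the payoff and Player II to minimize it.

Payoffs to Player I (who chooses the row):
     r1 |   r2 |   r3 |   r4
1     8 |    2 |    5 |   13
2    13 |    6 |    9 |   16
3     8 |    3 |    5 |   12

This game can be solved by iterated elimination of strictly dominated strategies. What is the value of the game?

6

Row 3 is strictly dominated by row 2 (13>8, 6>3, 9>5, 16>12); eliminate 3.
Row 1 is strictly dominated by row 2 (13>8, 6>2, 9>5, 16>13); eliminate 1.
Column r1 is strictly dominated by r2 for Player II (6<13); eliminate r1.
Column r4 is strictly dominated by r2 for Player II (6<16); eliminate r4.
Column r3 is strictly dominated by r2 for Player II (6<9); eliminate r3.
Only (2, r2) remains, with payoff 6.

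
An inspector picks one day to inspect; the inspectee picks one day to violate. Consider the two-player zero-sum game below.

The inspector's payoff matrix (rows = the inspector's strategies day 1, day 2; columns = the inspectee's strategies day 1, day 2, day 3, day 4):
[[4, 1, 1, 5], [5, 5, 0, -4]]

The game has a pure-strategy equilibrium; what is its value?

1

Row minima: 1, -4 → the inspector's maximin is 1.
Column maxima: 5, 5, 1, 5 → the inspectee's minimax is 1.
They coincide at (day 1, day 3), so the value is 1.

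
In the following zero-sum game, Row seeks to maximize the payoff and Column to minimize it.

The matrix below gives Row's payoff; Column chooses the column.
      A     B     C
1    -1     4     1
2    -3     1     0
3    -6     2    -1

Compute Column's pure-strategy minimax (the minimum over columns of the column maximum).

The worst case (largest entry) in each column is A: -1, B: 4, C: 1.
The best (smallest) of these is -1.

-1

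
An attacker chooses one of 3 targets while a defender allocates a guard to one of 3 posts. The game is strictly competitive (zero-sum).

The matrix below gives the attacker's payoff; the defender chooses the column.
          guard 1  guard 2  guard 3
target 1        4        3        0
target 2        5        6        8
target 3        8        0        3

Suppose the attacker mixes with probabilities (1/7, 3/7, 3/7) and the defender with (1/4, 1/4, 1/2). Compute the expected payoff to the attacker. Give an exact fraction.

Against (1/4, 1/4, 1/2), each row's expected payoff is target 1: 7/4; target 2: 27/4; target 3: 7/2.
Taking the (1/7, 3/7, 3/7)-weighted average: (1/7)·(7/4) + (3/7)·(27/4) + (3/7)·(7/2) = 65/14.

65/14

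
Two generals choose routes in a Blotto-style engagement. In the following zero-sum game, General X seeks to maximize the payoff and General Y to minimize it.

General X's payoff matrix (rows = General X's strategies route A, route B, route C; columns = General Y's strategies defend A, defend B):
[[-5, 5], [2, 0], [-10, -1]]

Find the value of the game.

Row route C is strictly dominated by row route A, so General X never plays it.
The remaining 2×2 game on (route A, route B) × (defend A, defend B) has no saddle point. Let General X play route A with probability p; indifference gives −5p + 2(1−p) = 5p, so p = 1/6.
Similarly General Y's optimal q on defend A is 5/12, and the value is -5·(5/12) + (5)·(7/12) = 5/6.

5/6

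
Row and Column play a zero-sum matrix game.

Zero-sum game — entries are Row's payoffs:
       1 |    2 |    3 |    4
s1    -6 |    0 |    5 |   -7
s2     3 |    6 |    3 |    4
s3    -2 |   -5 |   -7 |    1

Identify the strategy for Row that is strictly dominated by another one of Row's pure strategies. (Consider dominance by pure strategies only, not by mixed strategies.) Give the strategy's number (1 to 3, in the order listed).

Compare s3 with s2: 3 > -2, 6 > -5, 3 > -7, 4 > 1.
So s2 strictly dominates s3 for Row; s3 is strictly dominated.

3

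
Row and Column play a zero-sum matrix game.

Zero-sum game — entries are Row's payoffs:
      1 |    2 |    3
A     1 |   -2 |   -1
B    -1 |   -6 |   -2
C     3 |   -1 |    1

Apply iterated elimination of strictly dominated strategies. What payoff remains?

Column 3 is strictly dominated by 2 for Column (-2<-1, -6<-2, -1<1); eliminate 3.
Row B is strictly dominated by row A (1>-1, -2>-6); eliminate B.
Column 1 is strictly dominated by 2 for Column (-2<1, -1<3); eliminate 1.
Row A is strictly dominated by row C (-1>-2); eliminate A.
Only (C, 2) remains, with payoff -1.

-1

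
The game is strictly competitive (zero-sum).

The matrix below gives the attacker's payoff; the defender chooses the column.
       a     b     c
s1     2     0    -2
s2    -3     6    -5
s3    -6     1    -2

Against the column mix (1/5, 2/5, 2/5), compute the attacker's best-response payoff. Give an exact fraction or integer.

s1: (2)·(1/5) + (0)·(2/5) + (-2)·(2/5) = -2/5.
s2: (-3)·(1/5) + (6)·(2/5) + (-5)·(2/5) = -1/5.
s3: (-6)·(1/5) + (1)·(2/5) + (-2)·(2/5) = -8/5.
The best pure response is s2 with expected payoff -1/5.

-1/5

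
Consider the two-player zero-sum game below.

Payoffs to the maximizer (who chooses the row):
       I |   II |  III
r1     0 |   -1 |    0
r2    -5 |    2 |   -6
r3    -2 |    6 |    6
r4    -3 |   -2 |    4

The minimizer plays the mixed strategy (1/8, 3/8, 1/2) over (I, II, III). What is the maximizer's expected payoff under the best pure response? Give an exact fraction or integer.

r1: (0)·(1/8) + (-1)·(3/8) + (0)·(1/2) = -3/8.
r2: (-5)·(1/8) + (2)·(3/8) + (-6)·(1/2) = -23/8.
r3: (-2)·(1/8) + (6)·(3/8) + (6)·(1/2) = 5.
r4: (-3)·(1/8) + (-2)·(3/8) + (4)·(1/2) = 7/8.
The best pure response is r3 with expected payoff 5.

5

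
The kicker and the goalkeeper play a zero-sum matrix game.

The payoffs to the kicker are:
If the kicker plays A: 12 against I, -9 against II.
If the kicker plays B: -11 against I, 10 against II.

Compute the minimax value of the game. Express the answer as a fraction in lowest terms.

Row minima are -9 and -11, so the kicker's maximin is -9; column maxima are 12 and 10, so the goalkeeper's minimax is 10. These differ, so the equilibrium is in mixed strategies.
Let the kicker play A with probability p. The goalkeeper is indifferent when 12p − 11(1−p) = −9p + 10(1−p), giving p = 1/2.
Let the goalkeeper play I with probability q. The kicker is indifferent when 12q − 9(1−q) = −11q + 10(1−q), giving q = 19/42.
The value is 12·(19/42) + (-9)·(23/42) = 1/2.

1/2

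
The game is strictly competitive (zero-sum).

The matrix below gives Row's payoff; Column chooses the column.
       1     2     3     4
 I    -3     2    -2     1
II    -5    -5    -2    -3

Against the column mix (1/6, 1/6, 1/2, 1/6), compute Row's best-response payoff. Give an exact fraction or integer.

-1

I: (-3)·(1/6) + (2)·(1/6) + (-2)·(1/2) + (1)·(1/6) = -1.
II: (-5)·(1/6) + (-5)·(1/6) + (-2)·(1/2) + (-3)·(1/6) = -19/6.
The best pure response is I with expected payoff -1.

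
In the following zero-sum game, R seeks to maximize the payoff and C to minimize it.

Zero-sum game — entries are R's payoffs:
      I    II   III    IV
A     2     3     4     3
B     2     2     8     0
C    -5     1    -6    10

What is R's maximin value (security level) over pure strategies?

2

The worst-case payoff for each row is A: 2, B: 0, C: -6.
The best of these is 2.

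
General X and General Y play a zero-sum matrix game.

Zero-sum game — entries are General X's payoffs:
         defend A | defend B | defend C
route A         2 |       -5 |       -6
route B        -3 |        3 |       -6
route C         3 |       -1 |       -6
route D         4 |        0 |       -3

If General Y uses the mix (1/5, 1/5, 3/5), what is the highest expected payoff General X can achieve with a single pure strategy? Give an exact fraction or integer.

-1

route A: (2)·(1/5) + (-5)·(1/5) + (-6)·(3/5) = -21/5.
route B: (-3)·(1/5) + (3)·(1/5) + (-6)·(3/5) = -18/5.
route C: (3)·(1/5) + (-1)·(1/5) + (-6)·(3/5) = -16/5.
route D: (4)·(1/5) + (0)·(1/5) + (-3)·(3/5) = -1.
The best pure response is route D with expected payoff -1.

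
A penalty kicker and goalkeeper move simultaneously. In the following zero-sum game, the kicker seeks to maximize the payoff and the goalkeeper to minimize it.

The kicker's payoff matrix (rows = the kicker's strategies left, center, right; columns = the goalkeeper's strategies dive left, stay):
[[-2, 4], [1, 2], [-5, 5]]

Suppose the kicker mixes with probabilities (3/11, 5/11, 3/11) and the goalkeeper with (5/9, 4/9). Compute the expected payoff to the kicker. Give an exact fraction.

Against (5/9, 4/9), each row's expected payoff is left: 2/3; center: 13/9; right: -5/9.
Taking the (3/11, 5/11, 3/11)-weighted average: (3/11)·(2/3) + (5/11)·(13/9) + (3/11)·(-5/9) = 68/99.

68/99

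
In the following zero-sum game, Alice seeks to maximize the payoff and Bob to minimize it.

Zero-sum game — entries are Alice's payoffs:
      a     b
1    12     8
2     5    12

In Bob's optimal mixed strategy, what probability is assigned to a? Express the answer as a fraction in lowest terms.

4/11

Row minima are 8 and 5, so Alice's maximin is 8; column maxima are 12 and 12, so Bob's minimax is 12. These differ, so the equilibrium is in mixed strategies.
Let Bob play a with probability q. Alice is indifferent when 12q + 8(1−q) = 5q + 12(1−q), giving q = 4/11.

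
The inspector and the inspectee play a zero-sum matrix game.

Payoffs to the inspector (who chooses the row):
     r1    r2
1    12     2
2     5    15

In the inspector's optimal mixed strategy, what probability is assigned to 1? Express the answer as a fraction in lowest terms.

1/2

Row minima are 2 and 5, so the inspector's maximin is 5; column maxima are 12 and 15, so the inspectee's minimax is 12. These differ, so the equilibrium is in mixed strategies.
Let the inspector play 1 with probability p. The inspectee is indifferent when 12p + 5(1−p) = 2p + 15(1−p), giving p = 1/2.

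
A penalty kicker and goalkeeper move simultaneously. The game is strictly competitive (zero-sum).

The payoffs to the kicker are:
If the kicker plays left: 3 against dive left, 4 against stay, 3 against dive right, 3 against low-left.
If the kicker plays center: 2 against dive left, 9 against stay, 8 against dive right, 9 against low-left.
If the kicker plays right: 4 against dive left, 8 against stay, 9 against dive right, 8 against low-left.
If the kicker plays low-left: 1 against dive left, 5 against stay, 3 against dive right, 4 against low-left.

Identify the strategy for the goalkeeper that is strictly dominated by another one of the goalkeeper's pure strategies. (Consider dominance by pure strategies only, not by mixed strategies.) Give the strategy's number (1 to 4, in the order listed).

2

The goalkeeper prefers columns that give the kicker less. Compare stay with dive left: 3 < 4, 2 < 9, 4 < 8, 1 < 5.
So dive left strictly dominates stay for the goalkeeper; stay is strictly dominated.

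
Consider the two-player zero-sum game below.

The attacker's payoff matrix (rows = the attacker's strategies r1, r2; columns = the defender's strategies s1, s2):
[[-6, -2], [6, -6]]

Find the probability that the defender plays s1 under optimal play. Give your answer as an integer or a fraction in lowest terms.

Row minima are -6 and -6, so the attacker's maximin is -6; column maxima are 6 and -2, so the defender's minimax is -2. These differ, so the equilibrium is in mixed strategies.
Let the defender play s1 with probability q. The attacker is indifferent when −6q − 2(1−q) = 6q − 6(1−q), giving q = 1/4.

1/4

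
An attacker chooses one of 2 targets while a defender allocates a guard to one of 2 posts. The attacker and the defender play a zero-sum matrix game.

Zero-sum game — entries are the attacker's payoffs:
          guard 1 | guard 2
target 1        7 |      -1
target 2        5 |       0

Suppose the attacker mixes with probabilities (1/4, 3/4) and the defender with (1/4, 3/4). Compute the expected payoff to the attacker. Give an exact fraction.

Against (1/4, 3/4), each row's expected payoff is target 1: 1; target 2: 5/4.
Taking the (1/4, 3/4)-weighted average: (1/4)·(1) + (3/4)·(5/4) = 19/16.

19/16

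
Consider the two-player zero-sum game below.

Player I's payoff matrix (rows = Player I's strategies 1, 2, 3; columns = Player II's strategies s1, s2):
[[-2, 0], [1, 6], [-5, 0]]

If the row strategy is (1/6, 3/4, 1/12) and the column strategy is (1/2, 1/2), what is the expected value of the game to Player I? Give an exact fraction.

9/4

Against (1/2, 1/2), each row's expected payoff is 1: -1; 2: 7/2; 3: -5/2.
Taking the (1/6, 3/4, 1/12)-weighted average: (1/6)·(-1) + (3/4)·(7/2) + (1/12)·(-5/2) = 9/4.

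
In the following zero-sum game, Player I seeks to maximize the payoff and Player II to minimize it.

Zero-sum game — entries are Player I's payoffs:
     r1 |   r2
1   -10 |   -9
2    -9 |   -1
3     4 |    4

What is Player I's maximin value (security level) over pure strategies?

The worst-case payoff for each row is 1: -10, 2: -9, 3: 4.
The best of these is 4.

4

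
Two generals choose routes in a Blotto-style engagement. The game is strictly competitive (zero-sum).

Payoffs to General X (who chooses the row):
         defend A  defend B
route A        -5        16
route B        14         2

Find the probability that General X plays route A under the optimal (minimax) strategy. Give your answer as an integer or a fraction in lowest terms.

4/11

Row minima are -5 and 2, so General X's maximin is 2; column maxima are 14 and 16, so General Y's minimax is 14. These differ, so the equilibrium is in mixed strategies.
Let General X play route A with probability p. General Y is indifferent when −5p + 14(1−p) = 16p + 2(1−p), giving p = 4/11.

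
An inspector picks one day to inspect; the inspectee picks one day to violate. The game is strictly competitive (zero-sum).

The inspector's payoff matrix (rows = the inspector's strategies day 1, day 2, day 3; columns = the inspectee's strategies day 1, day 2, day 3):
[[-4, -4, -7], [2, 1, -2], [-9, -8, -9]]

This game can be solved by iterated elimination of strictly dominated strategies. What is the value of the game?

-2

Column day 2 is strictly dominated by day 3 for the inspectee (-7<-4, -2<1, -9<-8); eliminate day 2.
Row day 3 is strictly dominated by row day 1 (-4>-9, -7>-9); eliminate day 3.
Row day 1 is strictly dominated by row day 2 (2>-4, -2>-7); eliminate day 1.
Column day 1 is strictly dominated by day 3 for the inspectee (-2<2); eliminate day 1.
Only (day 2, day 3) remains, with payoff -2.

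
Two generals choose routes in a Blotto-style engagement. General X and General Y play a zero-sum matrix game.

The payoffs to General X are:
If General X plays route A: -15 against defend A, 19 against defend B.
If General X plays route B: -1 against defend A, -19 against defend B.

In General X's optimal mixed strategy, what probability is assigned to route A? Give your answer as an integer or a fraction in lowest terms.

9/26

Row minima are -15 and -19, so General X's maximin is -15; column maxima are -1 and 19, so General Y's minimax is -1. These differ, so the equilibrium is in mixed strategies.
Let General X play route A with probability p. General Y is indifferent when −15p − (1−p) = 19p − 19(1−p), giving p = 9/26.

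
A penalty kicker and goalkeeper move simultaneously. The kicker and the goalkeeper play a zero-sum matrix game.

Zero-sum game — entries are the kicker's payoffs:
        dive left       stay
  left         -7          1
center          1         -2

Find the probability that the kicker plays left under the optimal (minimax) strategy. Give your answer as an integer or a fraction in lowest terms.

3/11

Row minima are -7 and -2, so the kicker's maximin is -2; column maxima are 1 and 1, so the goalkeeper's minimax is 1. These differ, so the equilibrium is in mixed strategies.
Let the kicker play left with probability p. The goalkeeper is indifferent when −7p + (1−p) = p − 2(1−p), giving p = 3/11.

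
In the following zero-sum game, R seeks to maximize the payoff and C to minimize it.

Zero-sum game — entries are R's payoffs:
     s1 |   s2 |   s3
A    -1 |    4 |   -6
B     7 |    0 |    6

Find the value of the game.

3/2

Column s1 is strictly dominated by s3 for C (it gives R more in every row).
The remaining 2×2 game on (A, B) × (s2, s3) has no saddle point. Let R play A with probability p; indifference gives 4p = −6p + 6(1−p), so p = 3/8.
Similarly C's optimal q on s2 is 3/4, and the value is 4·(3/4) + (-6)·(1/4) = 3/2.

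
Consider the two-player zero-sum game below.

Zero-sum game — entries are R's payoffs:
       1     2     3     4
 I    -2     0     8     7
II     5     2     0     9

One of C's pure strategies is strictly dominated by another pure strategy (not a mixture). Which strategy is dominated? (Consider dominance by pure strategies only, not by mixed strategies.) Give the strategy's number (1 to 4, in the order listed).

C prefers columns that give R less. Compare 4 with 1: -2 < 7, 5 < 9.
So 1 strictly dominates 4 for C; 4 is strictly dominated.

4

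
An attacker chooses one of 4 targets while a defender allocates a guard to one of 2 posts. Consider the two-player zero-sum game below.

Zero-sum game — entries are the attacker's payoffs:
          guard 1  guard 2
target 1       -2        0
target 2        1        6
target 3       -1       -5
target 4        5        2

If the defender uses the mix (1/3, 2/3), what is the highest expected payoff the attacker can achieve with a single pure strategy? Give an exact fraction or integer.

target 1: (-2)·(1/3) + (0)·(2/3) = -2/3.
target 2: (1)·(1/3) + (6)·(2/3) = 13/3.
target 3: (-1)·(1/3) + (-5)·(2/3) = -11/3.
target 4: (5)·(1/3) + (2)·(2/3) = 3.
The best pure response is target 2 with expected payoff 13/3.

13/3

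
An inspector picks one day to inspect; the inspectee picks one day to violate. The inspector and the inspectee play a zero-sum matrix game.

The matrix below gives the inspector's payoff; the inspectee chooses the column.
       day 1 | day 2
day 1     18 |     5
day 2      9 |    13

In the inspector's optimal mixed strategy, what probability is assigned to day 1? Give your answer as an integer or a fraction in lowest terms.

Row minima are 5 and 9, so the inspector's maximin is 9; column maxima are 18 and 13, so the inspectee's minimax is 13. These differ, so the equilibrium is in mixed strategies.
Let the inspector play day 1 with probability p. The inspectee is indifferent when 18p + 9(1−p) = 5p + 13(1−p), giving p = 4/17.

4/17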